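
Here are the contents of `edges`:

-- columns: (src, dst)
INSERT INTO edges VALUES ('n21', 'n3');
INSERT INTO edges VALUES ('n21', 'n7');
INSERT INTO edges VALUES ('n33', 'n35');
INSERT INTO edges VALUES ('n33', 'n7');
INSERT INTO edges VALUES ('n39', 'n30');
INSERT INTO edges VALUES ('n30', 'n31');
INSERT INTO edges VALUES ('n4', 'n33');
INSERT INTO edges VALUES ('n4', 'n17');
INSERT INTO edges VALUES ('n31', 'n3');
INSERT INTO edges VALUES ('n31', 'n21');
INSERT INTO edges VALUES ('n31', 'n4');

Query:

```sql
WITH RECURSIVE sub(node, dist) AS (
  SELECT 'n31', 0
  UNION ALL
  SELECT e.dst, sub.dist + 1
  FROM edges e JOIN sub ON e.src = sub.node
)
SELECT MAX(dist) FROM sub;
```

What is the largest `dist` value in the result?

Base: (n31, dist=0).
Iteration 1: edges from {n31} -> (n21, dist=1), (n3, dist=1), (n4, dist=1).
Iteration 2: edges from {n21,n3,n4} -> (n17, dist=2), (n3, dist=2), (n33, dist=2), (n7, dist=2).
Iteration 3: edges from {n17,n3,n33,n7} -> (n35, dist=3), (n7, dist=3).
Iteration 4: no outgoing edges from {n35,n7}; recursion stops.
dist values: 0, 1, 1, 1, 2, 2, 2, 2, 3, 3; the maximum is 3.

3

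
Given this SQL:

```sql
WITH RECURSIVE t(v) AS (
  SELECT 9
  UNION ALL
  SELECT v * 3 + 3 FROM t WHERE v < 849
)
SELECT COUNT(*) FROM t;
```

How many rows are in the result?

Base: v=9.
Iteration 1: 9 < 849 holds -> v = 9 * 3 + 3 = 30.
Iteration 2: 30 < 849 holds -> v = 30 * 3 + 3 = 93.
Iteration 3: 93 < 849 holds -> v = 93 * 3 + 3 = 282.
Iteration 4: 282 < 849 holds -> v = 282 * 3 + 3 = 849.
Iteration 5: 849 < 849 fails; recursion stops.
Total rows emitted: 5.

5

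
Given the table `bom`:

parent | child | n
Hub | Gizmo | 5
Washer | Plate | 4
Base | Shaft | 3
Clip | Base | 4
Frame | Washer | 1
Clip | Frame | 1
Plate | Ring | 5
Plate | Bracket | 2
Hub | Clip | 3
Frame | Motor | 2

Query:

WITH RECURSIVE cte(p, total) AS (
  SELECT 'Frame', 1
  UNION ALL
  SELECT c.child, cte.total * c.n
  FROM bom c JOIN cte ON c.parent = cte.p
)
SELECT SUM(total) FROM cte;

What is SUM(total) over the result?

36

Base: (Frame, total=1).
Iteration 1: components of {Frame} -> Motor = 1*2 = 2, Washer = 1*1 = 1.
Iteration 2: components of {Motor,Washer} -> Plate = 1*4 = 4.
Iteration 3: components of {Plate} -> Bracket = 4*2 = 8, Ring = 4*5 = 20.
Iteration 4: no further components; recursion stops.
SUM(total) = 1 + 1 + 2 + 4 + 20 + 8 = 36.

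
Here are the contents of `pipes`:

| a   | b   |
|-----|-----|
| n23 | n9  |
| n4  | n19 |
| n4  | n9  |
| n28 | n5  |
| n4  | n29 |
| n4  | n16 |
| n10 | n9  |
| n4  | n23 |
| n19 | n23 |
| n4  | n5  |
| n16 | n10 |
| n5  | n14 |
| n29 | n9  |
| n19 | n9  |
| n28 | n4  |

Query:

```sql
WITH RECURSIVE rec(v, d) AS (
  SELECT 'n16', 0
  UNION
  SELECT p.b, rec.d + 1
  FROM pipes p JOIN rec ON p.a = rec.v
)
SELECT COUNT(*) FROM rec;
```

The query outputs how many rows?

3

Base: (n16, d=0).
Iteration 1: edges from {n16} -> (n10, d=1).
Iteration 2: edges from {n10} -> (n9, d=2).
Iteration 3: no outgoing edges from {n9}; recursion stops.
Total rows emitted: 3.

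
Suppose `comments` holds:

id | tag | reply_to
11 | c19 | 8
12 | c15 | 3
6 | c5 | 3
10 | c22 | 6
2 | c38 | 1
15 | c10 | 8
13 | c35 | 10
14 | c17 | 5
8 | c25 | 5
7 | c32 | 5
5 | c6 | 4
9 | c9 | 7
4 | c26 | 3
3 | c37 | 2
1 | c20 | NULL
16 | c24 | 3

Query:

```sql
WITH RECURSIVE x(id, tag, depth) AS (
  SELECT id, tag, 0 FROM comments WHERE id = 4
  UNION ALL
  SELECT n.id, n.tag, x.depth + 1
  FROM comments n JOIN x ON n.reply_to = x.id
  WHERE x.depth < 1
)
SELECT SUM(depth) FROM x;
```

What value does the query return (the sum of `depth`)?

Base: id=4 (c26) at depth 0.
Iteration 1: rows with reply_to in {4} -> c6 (id 5, depth 1).
Iteration 2: depth < 1 fails for all current rows; recursion stops.
SUM(depth) = 0 + 1 = 1.

1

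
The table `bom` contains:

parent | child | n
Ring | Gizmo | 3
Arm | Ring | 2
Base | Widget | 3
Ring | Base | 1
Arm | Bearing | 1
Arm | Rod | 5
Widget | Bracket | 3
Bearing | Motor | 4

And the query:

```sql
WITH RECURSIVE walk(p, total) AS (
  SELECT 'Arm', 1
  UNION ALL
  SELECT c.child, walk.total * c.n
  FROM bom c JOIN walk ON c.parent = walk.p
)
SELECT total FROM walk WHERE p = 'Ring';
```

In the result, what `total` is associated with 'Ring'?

Base: (Arm, total=1).
Iteration 1: components of {Arm} -> Bearing = 1*1 = 1, Ring = 1*2 = 2, Rod = 1*5 = 5.
Iteration 2: components of {Bearing,Ring,Rod} -> Base = 2*1 = 2, Gizmo = 2*3 = 6, Motor = 1*4 = 4.
Iteration 3: components of {Base,Gizmo,Motor} -> Widget = 2*3 = 6.
Iteration 4: components of {Widget} -> Bracket = 6*3 = 18.
Iteration 5: no further components; recursion stops.

2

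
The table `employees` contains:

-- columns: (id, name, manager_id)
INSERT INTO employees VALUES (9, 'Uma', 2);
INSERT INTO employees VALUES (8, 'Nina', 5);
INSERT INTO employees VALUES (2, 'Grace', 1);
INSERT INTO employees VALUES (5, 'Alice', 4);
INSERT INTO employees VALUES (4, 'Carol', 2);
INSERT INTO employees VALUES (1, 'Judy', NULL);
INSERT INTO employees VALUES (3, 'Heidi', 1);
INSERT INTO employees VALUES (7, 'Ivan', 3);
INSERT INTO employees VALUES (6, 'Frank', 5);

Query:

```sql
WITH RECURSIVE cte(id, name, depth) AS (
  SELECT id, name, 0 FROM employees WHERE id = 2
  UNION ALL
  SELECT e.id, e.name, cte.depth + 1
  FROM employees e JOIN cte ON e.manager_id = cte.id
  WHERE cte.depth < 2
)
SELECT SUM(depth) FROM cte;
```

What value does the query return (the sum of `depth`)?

4

Base: id=2 (Grace) at depth 0.
Iteration 1: rows with manager_id in {2} -> Carol (id 4, depth 1), Uma (id 9, depth 1).
Iteration 2: rows with manager_id in {4,9} -> Alice (id 5, depth 2).
Iteration 3: depth < 2 fails for all current rows; recursion stops.
SUM(depth) = 0 + 1 + 1 + 2 = 4.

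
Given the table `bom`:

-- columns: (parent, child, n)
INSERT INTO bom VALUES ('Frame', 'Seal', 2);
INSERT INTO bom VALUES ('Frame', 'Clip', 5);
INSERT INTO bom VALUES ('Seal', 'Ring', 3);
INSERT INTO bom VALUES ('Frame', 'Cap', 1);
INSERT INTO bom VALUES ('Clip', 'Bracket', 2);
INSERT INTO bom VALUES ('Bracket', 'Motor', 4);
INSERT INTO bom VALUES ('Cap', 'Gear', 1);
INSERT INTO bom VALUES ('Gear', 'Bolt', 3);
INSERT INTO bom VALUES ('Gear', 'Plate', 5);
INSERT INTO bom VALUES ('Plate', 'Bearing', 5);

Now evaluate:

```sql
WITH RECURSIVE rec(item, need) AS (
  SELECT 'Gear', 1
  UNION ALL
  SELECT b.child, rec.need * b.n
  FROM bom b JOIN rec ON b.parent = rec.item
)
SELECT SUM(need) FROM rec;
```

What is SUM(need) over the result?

34

Base: (Gear, need=1).
Iteration 1: components of {Gear} -> Bolt = 1*3 = 3, Plate = 1*5 = 5.
Iteration 2: components of {Bolt,Plate} -> Bearing = 5*5 = 25.
Iteration 3: no further components; recursion stops.
SUM(need) = 1 + 3 + 5 + 25 = 34.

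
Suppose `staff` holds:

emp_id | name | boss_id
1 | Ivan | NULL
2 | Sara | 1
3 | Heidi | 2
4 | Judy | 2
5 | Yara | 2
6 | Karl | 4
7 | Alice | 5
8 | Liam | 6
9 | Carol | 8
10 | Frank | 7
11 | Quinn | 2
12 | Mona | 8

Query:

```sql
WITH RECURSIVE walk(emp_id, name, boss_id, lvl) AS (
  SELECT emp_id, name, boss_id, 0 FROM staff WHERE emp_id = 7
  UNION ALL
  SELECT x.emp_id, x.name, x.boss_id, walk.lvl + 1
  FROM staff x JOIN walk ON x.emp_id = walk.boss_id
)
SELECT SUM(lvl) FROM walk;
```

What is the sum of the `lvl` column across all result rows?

Base: emp_id=7 (Alice), boss_id=5, lvl 0.
Iteration 1: join on emp_id=5 -> Yara (id 5, boss_id=2, lvl 1).
Iteration 2: join on emp_id=2 -> Sara (id 2, boss_id=1, lvl 2).
Iteration 3: join on emp_id=1 -> Ivan (id 1, boss_id=NULL, lvl 3).
Iteration 4: boss_id is NULL; no match; recursion stops.
SUM(lvl) = 0 + 1 + 2 + 3 = 6.

6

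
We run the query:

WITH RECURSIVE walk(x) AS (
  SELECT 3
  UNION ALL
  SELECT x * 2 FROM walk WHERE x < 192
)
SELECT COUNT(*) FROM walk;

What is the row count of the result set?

Base: x=3.
Iteration 1: 3 < 192 holds -> x = 3 * 2 = 6.
Iteration 2: 6 < 192 holds -> x = 6 * 2 = 12.
Iteration 3: 12 < 192 holds -> x = 12 * 2 = 24.
Iteration 4: 24 < 192 holds -> x = 24 * 2 = 48.
Iteration 5: 48 < 192 holds -> x = 48 * 2 = 96.
Iteration 6: 96 < 192 holds -> x = 96 * 2 = 192.
Iteration 7: 192 < 192 fails; recursion stops.
Total rows emitted: 7.

7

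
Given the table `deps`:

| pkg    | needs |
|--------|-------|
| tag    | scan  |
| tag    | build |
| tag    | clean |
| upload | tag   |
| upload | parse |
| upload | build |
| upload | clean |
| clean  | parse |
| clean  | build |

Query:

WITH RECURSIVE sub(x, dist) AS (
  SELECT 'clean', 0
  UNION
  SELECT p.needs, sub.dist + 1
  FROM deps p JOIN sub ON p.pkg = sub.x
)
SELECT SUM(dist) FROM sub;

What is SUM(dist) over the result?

2

Base: (clean, dist=0).
Iteration 1: edges from {clean} -> (build, dist=1), (parse, dist=1).
Iteration 2: no outgoing edges from {build,parse}; recursion stops.
SUM(dist) = 0 + 1 + 1 = 2.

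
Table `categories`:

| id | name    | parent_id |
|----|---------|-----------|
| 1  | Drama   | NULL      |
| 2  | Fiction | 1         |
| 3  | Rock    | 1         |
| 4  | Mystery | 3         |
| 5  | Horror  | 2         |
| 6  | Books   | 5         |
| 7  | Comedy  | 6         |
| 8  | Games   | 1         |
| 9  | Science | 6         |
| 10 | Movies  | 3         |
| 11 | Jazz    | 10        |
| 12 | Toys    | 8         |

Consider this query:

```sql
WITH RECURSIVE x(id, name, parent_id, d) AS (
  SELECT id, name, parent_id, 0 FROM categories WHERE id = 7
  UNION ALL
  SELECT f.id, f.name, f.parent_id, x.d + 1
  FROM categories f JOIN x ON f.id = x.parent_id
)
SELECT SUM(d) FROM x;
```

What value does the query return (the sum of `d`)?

Base: id=7 (Comedy), parent_id=6, d 0.
Iteration 1: join on id=6 -> Books (id 6, parent_id=5, d 1).
Iteration 2: join on id=5 -> Horror (id 5, parent_id=2, d 2).
Iteration 3: join on id=2 -> Fiction (id 2, parent_id=1, d 3).
Iteration 4: join on id=1 -> Drama (id 1, parent_id=NULL, d 4).
Iteration 5: parent_id is NULL; no match; recursion stops.
SUM(d) = 0 + 1 + 2 + 3 + 4 = 10.

10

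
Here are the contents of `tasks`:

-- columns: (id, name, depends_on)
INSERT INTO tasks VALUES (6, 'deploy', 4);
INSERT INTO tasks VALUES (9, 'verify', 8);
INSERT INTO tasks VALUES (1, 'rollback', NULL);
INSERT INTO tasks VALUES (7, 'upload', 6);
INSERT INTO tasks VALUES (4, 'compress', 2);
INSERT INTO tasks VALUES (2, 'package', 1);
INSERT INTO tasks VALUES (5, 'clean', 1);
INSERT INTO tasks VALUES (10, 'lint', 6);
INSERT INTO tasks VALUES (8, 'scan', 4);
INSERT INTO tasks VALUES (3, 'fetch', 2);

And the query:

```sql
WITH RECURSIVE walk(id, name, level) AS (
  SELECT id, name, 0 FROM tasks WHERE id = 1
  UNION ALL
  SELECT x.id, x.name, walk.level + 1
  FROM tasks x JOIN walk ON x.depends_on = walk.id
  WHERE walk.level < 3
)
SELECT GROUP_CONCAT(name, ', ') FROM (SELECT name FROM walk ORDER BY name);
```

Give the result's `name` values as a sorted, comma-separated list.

clean, compress, deploy, fetch, package, rollback, scan

Base: id=1 (rollback) at level 0.
Iteration 1: rows with depends_on in {1} -> package (id 2, level 1), clean (id 5, level 1).
Iteration 2: rows with depends_on in {2,5} -> fetch (id 3, level 2), compress (id 4, level 2).
Iteration 3: rows with depends_on in {3,4} -> deploy (id 6, level 3), scan (id 8, level 3).
Iteration 4: level < 3 fails for all current rows; recursion stops.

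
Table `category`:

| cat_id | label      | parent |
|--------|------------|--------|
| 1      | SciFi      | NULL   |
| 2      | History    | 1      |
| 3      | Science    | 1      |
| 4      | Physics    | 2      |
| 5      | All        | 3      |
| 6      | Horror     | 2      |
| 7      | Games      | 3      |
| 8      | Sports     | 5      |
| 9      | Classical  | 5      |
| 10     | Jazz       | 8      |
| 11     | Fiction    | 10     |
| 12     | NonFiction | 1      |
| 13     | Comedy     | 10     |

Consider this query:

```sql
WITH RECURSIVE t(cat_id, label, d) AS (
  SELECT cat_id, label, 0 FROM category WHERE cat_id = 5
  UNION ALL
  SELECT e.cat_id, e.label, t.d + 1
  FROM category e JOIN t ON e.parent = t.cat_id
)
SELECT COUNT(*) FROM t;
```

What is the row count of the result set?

Base: cat_id=5 (All) at d 0.
Iteration 1: rows with parent in {5} -> Sports (id 8, d 1), Classical (id 9, d 1).
Iteration 2: rows with parent in {8,9} -> Jazz (id 10, d 2).
Iteration 3: rows with parent in {10} -> Fiction (id 11, d 3), Comedy (id 13, d 3).
Iteration 4: no rows with parent in {11,13}; recursion stops.
Total rows emitted: 6.

6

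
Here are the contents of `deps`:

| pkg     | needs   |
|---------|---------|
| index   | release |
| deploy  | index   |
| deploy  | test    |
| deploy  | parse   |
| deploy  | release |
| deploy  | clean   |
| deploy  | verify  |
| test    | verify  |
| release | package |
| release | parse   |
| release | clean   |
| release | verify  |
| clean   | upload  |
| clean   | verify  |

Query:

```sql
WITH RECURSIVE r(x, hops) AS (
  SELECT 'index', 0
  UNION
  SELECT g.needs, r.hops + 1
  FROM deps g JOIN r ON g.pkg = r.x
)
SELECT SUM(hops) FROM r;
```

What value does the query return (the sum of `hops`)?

15

Base: (index, hops=0).
Iteration 1: edges from {index} -> (release, hops=1).
Iteration 2: edges from {release} -> (clean, hops=2), (package, hops=2), (parse, hops=2), (verify, hops=2).
Iteration 3: edges from {clean,package,parse,verify} -> (upload, hops=3), (verify, hops=3).
Iteration 4: no outgoing edges from {upload,verify}; recursion stops.
SUM(hops) = 0 + 1 + 2 + 2 + 2 + 2 + 3 + 3 = 15.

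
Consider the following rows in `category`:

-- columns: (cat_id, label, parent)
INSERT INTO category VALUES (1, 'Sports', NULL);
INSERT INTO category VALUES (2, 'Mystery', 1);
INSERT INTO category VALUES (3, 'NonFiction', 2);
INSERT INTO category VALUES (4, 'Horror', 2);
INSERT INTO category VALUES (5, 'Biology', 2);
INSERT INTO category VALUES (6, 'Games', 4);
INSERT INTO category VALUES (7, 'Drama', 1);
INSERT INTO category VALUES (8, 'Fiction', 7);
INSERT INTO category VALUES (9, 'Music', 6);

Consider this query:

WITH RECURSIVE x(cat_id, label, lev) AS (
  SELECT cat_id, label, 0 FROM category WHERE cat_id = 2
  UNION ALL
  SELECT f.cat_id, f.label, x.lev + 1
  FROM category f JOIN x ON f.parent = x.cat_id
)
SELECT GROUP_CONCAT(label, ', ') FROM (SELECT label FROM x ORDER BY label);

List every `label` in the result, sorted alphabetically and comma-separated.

Base: cat_id=2 (Mystery) at lev 0.
Iteration 1: rows with parent in {2} -> NonFiction (id 3, lev 1), Horror (id 4, lev 1), Biology (id 5, lev 1).
Iteration 2: rows with parent in {3,4,5} -> Games (id 6, lev 2).
Iteration 3: rows with parent in {6} -> Music (id 9, lev 3).
Iteration 4: no rows with parent in {9}; recursion stops.

Biology, Games, Horror, Music, Mystery, NonFiction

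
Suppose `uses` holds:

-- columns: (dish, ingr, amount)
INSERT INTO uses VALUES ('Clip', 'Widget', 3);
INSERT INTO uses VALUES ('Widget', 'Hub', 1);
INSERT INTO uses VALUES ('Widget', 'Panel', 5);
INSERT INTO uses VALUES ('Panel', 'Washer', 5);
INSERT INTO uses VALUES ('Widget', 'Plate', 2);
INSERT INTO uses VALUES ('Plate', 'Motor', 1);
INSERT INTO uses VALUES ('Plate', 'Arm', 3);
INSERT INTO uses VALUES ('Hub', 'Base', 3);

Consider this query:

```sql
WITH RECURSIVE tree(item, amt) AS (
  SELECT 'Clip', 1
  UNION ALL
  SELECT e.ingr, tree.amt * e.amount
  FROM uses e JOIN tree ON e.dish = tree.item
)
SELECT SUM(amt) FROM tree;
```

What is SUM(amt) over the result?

Base: (Clip, amt=1).
Iteration 1: components of {Clip} -> Widget = 1*3 = 3.
Iteration 2: components of {Widget} -> Hub = 3*1 = 3, Panel = 3*5 = 15, Plate = 3*2 = 6.
Iteration 3: components of {Hub,Panel,Plate} -> Arm = 6*3 = 18, Base = 3*3 = 9, Motor = 6*1 = 6, Washer = 15*5 = 75.
Iteration 4: no further components; recursion stops.
SUM(amt) = 1 + 3 + 3 + 15 + 6 + 9 + 75 + 6 + 18 = 136.

136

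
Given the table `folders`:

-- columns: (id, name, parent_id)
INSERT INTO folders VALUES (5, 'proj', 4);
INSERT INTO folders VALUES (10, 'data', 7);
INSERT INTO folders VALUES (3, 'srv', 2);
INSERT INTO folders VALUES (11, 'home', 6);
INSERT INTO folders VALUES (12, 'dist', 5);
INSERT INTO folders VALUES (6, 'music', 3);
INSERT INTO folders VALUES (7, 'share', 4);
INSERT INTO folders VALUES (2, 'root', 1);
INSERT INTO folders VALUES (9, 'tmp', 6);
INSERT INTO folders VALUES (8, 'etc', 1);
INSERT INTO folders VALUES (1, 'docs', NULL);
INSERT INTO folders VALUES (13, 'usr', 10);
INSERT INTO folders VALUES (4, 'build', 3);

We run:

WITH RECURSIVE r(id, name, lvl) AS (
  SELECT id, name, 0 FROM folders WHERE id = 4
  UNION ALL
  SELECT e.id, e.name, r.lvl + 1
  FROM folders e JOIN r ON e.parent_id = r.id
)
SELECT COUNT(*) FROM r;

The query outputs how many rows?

6

Base: id=4 (build) at lvl 0.
Iteration 1: rows with parent_id in {4} -> proj (id 5, lvl 1), share (id 7, lvl 1).
Iteration 2: rows with parent_id in {5,7} -> data (id 10, lvl 2), dist (id 12, lvl 2).
Iteration 3: rows with parent_id in {10,12} -> usr (id 13, lvl 3).
Iteration 4: no rows with parent_id in {13}; recursion stops.
Total rows emitted: 6.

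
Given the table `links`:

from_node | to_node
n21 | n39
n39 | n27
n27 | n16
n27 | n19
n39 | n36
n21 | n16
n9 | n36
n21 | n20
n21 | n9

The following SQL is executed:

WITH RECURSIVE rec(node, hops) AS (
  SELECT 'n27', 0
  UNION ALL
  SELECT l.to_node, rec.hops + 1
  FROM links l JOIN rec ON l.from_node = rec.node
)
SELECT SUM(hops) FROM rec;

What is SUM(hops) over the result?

Base: (n27, hops=0).
Iteration 1: edges from {n27} -> (n16, hops=1), (n19, hops=1).
Iteration 2: no outgoing edges from {n16,n19}; recursion stops.
SUM(hops) = 0 + 1 + 1 = 2.

2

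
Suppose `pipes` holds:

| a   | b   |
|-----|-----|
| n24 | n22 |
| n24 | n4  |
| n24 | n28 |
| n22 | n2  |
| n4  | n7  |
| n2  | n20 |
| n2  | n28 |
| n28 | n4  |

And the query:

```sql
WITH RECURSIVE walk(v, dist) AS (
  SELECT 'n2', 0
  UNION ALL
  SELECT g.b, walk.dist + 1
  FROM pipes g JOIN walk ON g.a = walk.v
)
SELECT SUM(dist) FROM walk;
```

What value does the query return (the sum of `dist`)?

Base: (n2, dist=0).
Iteration 1: edges from {n2} -> (n20, dist=1), (n28, dist=1).
Iteration 2: edges from {n20,n28} -> (n4, dist=2).
Iteration 3: edges from {n4} -> (n7, dist=3).
Iteration 4: no outgoing edges from {n7}; recursion stops.
SUM(dist) = 0 + 1 + 1 + 2 + 3 = 7.

7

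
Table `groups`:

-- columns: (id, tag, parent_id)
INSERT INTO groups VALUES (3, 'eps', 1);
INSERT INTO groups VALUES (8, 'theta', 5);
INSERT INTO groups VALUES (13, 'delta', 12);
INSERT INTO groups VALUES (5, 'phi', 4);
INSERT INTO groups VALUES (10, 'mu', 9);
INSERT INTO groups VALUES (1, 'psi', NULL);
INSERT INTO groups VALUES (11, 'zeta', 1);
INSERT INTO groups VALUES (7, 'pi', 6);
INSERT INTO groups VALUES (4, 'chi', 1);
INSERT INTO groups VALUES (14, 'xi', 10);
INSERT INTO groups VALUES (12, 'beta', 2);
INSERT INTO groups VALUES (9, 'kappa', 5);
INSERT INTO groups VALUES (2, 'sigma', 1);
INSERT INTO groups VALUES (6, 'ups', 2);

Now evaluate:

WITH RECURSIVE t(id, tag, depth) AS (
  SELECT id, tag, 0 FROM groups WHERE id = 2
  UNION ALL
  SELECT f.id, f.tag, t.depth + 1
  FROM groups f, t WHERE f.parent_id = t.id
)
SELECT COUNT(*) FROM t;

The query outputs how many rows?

5

Base: id=2 (sigma) at depth 0.
Iteration 1: rows with parent_id in {2} -> ups (id 6, depth 1), beta (id 12, depth 1).
Iteration 2: rows with parent_id in {6,12} -> pi (id 7, depth 2), delta (id 13, depth 2).
Iteration 3: no rows with parent_id in {7,13}; recursion stops.
Total rows emitted: 5.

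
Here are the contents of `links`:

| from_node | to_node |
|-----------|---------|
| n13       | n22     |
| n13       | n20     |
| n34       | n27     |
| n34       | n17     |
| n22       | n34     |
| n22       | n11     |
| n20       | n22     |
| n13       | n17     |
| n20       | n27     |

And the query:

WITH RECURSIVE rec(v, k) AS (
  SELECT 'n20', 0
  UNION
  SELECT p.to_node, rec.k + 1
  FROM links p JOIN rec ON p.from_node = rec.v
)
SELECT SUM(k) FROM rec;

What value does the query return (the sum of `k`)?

Base: (n20, k=0).
Iteration 1: edges from {n20} -> (n22, k=1), (n27, k=1).
Iteration 2: edges from {n22,n27} -> (n11, k=2), (n34, k=2).
Iteration 3: edges from {n11,n34} -> (n17, k=3), (n27, k=3).
Iteration 4: no outgoing edges from {n17,n27}; recursion stops.
SUM(k) = 0 + 1 + 1 + 2 + 2 + 3 + 3 = 12.

12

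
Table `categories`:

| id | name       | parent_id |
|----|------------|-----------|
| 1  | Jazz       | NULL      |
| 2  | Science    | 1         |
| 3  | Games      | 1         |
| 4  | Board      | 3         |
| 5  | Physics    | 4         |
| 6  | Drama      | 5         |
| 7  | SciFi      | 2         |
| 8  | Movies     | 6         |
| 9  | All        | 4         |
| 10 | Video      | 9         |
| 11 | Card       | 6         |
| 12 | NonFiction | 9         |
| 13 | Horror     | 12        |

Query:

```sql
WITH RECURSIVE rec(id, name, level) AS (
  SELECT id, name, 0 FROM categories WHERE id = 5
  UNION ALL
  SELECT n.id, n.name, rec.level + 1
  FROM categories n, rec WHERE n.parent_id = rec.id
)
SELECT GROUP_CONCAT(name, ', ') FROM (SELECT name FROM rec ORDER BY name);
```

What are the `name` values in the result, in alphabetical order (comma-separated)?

Card, Drama, Movies, Physics

Base: id=5 (Physics) at level 0.
Iteration 1: rows with parent_id in {5} -> Drama (id 6, level 1).
Iteration 2: rows with parent_id in {6} -> Movies (id 8, level 2), Card (id 11, level 2).
Iteration 3: no rows with parent_id in {8,11}; recursion stops.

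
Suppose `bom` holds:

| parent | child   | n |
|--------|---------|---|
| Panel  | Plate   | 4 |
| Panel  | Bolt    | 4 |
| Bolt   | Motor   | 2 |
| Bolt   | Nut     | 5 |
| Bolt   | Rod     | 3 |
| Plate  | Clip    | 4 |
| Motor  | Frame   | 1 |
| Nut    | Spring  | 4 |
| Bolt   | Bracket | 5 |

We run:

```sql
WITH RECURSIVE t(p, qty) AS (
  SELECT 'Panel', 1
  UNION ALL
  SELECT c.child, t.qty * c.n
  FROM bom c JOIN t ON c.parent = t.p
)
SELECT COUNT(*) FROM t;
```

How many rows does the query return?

Base: (Panel, qty=1).
Iteration 1: components of {Panel} -> Bolt = 1*4 = 4, Plate = 1*4 = 4.
Iteration 2: components of {Bolt,Plate} -> Bracket = 4*5 = 20, Clip = 4*4 = 16, Motor = 4*2 = 8, Nut = 4*5 = 20, Rod = 4*3 = 12.
Iteration 3: components of {Bracket,Clip,Motor,Nut,Rod} -> Frame = 8*1 = 8, Spring = 20*4 = 80.
Iteration 4: no further components; recursion stops.
Total rows emitted: 10.

10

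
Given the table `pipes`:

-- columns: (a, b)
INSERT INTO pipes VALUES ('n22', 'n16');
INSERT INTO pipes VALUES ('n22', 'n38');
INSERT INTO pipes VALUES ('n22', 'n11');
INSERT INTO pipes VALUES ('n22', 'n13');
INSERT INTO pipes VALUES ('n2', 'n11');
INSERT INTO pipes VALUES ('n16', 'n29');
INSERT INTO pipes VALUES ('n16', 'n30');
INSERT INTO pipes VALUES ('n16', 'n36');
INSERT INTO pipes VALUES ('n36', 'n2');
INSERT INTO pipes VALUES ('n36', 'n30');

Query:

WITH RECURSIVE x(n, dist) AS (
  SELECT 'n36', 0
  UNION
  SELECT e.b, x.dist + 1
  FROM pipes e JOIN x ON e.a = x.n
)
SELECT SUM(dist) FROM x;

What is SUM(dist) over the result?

Base: (n36, dist=0).
Iteration 1: edges from {n36} -> (n2, dist=1), (n30, dist=1).
Iteration 2: edges from {n2,n30} -> (n11, dist=2).
Iteration 3: no outgoing edges from {n11}; recursion stops.
SUM(dist) = 0 + 1 + 1 + 2 = 4.

4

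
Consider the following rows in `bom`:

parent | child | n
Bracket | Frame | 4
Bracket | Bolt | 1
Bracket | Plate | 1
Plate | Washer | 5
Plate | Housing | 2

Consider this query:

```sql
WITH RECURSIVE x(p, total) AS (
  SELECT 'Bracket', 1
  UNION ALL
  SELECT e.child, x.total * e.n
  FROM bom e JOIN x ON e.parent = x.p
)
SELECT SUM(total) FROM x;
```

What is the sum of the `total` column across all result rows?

Base: (Bracket, total=1).
Iteration 1: components of {Bracket} -> Bolt = 1*1 = 1, Frame = 1*4 = 4, Plate = 1*1 = 1.
Iteration 2: components of {Bolt,Frame,Plate} -> Housing = 1*2 = 2, Washer = 1*5 = 5.
Iteration 3: no further components; recursion stops.
SUM(total) = 1 + 1 + 4 + 1 + 5 + 2 = 14.

14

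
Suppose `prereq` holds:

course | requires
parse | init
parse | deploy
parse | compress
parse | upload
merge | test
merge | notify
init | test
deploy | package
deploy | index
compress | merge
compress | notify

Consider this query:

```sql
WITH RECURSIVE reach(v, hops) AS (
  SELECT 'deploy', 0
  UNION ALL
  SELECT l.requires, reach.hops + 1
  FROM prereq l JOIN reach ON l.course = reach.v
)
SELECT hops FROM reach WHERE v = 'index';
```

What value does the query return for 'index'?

1

Base: (deploy, hops=0).
Iteration 1: edges from {deploy} -> (index, hops=1), (package, hops=1).
Iteration 2: no outgoing edges from {index,package}; recursion stops.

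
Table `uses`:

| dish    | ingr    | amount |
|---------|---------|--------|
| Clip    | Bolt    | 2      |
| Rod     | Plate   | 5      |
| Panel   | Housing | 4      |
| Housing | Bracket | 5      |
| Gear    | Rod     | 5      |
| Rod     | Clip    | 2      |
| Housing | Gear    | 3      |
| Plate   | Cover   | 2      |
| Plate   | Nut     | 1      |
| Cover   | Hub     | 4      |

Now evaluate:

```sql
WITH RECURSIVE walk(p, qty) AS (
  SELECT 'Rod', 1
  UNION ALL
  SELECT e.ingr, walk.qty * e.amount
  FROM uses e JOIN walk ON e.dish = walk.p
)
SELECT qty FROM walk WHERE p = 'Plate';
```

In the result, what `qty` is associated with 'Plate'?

5

Base: (Rod, qty=1).
Iteration 1: components of {Rod} -> Clip = 1*2 = 2, Plate = 1*5 = 5.
Iteration 2: components of {Clip,Plate} -> Bolt = 2*2 = 4, Cover = 5*2 = 10, Nut = 5*1 = 5.
Iteration 3: components of {Bolt,Cover,Nut} -> Hub = 10*4 = 40.
Iteration 4: no further components; recursion stops.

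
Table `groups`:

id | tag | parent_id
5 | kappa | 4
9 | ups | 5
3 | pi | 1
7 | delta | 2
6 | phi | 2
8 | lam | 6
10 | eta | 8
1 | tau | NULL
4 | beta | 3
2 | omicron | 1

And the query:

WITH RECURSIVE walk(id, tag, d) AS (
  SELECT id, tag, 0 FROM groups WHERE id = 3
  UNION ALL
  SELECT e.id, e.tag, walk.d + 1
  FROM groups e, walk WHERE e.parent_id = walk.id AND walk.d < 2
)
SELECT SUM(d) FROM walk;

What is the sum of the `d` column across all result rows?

Base: id=3 (pi) at d 0.
Iteration 1: rows with parent_id in {3} -> beta (id 4, d 1).
Iteration 2: rows with parent_id in {4} -> kappa (id 5, d 2).
Iteration 3: d < 2 fails for all current rows; recursion stops.
SUM(d) = 0 + 1 + 2 = 3.

3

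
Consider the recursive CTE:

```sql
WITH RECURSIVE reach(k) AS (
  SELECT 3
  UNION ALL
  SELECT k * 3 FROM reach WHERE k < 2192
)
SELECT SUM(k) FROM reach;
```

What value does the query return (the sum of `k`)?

Base: k=3.
Iteration 1: 3 < 2192 holds -> k = 3 * 3 = 9.
Iteration 2: 9 < 2192 holds -> k = 9 * 3 = 27.
Iteration 3: 27 < 2192 holds -> k = 27 * 3 = 81.
Iteration 4: 81 < 2192 holds -> k = 81 * 3 = 243.
Iteration 5: 243 < 2192 holds -> k = 243 * 3 = 729.
Iteration 6: 729 < 2192 holds -> k = 729 * 3 = 2187.
Iteration 7: 2187 < 2192 holds -> k = 2187 * 3 = 6561.
Iteration 8: 6561 < 2192 fails; recursion stops.
SUM(k) = 3 + 9 + 27 + 81 + 243 + 729 + 2187 + 6561 = 9840.

9840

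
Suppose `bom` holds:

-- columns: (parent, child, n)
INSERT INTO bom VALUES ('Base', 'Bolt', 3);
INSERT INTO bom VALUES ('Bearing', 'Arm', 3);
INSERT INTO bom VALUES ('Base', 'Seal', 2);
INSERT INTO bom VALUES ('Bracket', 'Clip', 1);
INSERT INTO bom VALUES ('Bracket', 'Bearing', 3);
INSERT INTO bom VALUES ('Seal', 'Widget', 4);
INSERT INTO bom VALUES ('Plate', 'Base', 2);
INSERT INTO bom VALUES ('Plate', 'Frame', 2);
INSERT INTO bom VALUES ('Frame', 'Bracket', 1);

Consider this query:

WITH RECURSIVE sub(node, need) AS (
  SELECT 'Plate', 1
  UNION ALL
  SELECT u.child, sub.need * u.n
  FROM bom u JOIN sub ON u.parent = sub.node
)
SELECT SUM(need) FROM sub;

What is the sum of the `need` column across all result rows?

Base: (Plate, need=1).
Iteration 1: components of {Plate} -> Base = 1*2 = 2, Frame = 1*2 = 2.
Iteration 2: components of {Base,Frame} -> Bolt = 2*3 = 6, Bracket = 2*1 = 2, Seal = 2*2 = 4.
Iteration 3: components of {Bolt,Bracket,Seal} -> Bearing = 2*3 = 6, Clip = 2*1 = 2, Widget = 4*4 = 16.
Iteration 4: components of {Bearing,Clip,Widget} -> Arm = 6*3 = 18.
Iteration 5: no further components; recursion stops.
SUM(need) = 1 + 2 + 2 + 6 + 4 + 2 + 16 + 6 + 2 + 18 = 59.

59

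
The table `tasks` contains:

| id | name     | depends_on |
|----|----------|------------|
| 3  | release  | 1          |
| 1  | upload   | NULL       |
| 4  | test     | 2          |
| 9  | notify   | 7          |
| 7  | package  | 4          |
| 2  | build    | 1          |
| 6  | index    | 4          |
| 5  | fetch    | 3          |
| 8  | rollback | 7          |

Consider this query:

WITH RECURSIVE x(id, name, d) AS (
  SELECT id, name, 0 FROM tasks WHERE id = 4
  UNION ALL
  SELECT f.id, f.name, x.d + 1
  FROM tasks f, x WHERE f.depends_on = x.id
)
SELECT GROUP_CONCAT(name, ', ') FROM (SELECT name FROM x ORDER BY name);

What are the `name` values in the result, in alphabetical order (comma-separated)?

index, notify, package, rollback, test

Base: id=4 (test) at d 0.
Iteration 1: rows with depends_on in {4} -> index (id 6, d 1), package (id 7, d 1).
Iteration 2: rows with depends_on in {6,7} -> rollback (id 8, d 2), notify (id 9, d 2).
Iteration 3: no rows with depends_on in {8,9}; recursion stops.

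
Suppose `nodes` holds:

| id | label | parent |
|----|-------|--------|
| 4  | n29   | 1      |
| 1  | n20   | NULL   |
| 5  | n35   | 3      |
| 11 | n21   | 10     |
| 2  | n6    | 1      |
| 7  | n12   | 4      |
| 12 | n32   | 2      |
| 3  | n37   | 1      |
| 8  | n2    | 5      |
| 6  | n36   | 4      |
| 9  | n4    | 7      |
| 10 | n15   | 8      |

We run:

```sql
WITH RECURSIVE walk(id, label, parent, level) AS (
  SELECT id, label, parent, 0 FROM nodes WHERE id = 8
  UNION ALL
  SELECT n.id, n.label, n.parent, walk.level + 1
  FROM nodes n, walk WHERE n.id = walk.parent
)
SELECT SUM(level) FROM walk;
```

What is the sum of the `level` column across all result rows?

Base: id=8 (n2), parent=5, level 0.
Iteration 1: join on id=5 -> n35 (id 5, parent=3, level 1).
Iteration 2: join on id=3 -> n37 (id 3, parent=1, level 2).
Iteration 3: join on id=1 -> n20 (id 1, parent=NULL, level 3).
Iteration 4: parent is NULL; no match; recursion stops.
SUM(level) = 0 + 1 + 2 + 3 = 6.

6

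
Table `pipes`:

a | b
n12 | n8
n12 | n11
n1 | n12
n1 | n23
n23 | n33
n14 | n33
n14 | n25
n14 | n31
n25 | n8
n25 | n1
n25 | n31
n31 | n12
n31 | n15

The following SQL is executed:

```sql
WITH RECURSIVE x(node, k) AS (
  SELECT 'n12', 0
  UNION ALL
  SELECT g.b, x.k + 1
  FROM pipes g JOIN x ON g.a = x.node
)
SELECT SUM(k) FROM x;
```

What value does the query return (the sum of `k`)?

2

Base: (n12, k=0).
Iteration 1: edges from {n12} -> (n11, k=1), (n8, k=1).
Iteration 2: no outgoing edges from {n11,n8}; recursion stops.
SUM(k) = 0 + 1 + 1 = 2.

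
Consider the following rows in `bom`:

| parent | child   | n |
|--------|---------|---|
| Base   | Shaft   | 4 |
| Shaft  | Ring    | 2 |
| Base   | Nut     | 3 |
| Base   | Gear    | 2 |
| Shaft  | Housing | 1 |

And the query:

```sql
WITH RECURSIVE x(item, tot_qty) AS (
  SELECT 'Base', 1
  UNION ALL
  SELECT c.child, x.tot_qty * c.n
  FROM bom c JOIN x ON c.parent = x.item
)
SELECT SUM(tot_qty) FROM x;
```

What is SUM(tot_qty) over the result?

22

Base: (Base, tot_qty=1).
Iteration 1: components of {Base} -> Gear = 1*2 = 2, Nut = 1*3 = 3, Shaft = 1*4 = 4.
Iteration 2: components of {Gear,Nut,Shaft} -> Housing = 4*1 = 4, Ring = 4*2 = 8.
Iteration 3: no further components; recursion stops.
SUM(tot_qty) = 1 + 2 + 4 + 3 + 4 + 8 = 22.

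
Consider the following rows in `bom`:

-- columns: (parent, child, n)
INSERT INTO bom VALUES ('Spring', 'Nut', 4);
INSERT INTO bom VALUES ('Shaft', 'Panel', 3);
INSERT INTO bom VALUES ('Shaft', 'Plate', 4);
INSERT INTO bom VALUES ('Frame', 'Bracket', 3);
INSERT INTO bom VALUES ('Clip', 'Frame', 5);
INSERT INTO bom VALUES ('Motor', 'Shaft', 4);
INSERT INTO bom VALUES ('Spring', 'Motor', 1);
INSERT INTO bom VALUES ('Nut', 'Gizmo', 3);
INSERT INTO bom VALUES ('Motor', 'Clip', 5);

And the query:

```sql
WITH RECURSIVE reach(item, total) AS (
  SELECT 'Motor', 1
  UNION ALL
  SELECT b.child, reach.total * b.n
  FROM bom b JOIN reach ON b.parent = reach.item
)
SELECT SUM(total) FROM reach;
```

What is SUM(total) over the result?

Base: (Motor, total=1).
Iteration 1: components of {Motor} -> Clip = 1*5 = 5, Shaft = 1*4 = 4.
Iteration 2: components of {Clip,Shaft} -> Frame = 5*5 = 25, Panel = 4*3 = 12, Plate = 4*4 = 16.
Iteration 3: components of {Frame,Panel,Plate} -> Bracket = 25*3 = 75.
Iteration 4: no further components; recursion stops.
SUM(total) = 1 + 4 + 5 + 12 + 16 + 25 + 75 = 138.

138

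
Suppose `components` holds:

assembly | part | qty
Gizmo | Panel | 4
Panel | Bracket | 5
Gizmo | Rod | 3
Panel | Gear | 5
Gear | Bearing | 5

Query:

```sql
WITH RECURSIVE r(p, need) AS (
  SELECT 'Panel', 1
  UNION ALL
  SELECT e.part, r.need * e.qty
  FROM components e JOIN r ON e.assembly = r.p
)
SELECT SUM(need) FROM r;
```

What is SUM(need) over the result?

Base: (Panel, need=1).
Iteration 1: components of {Panel} -> Bracket = 1*5 = 5, Gear = 1*5 = 5.
Iteration 2: components of {Bracket,Gear} -> Bearing = 5*5 = 25.
Iteration 3: no further components; recursion stops.
SUM(need) = 1 + 5 + 5 + 25 = 36.

36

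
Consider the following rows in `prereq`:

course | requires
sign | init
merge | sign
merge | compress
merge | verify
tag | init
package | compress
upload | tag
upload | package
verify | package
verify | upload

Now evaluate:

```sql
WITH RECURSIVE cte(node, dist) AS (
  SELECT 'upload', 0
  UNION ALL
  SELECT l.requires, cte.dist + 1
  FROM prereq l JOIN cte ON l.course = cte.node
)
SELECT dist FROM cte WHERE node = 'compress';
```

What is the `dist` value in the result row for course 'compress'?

2

Base: (upload, dist=0).
Iteration 1: edges from {upload} -> (package, dist=1), (tag, dist=1).
Iteration 2: edges from {package,tag} -> (compress, dist=2), (init, dist=2).
Iteration 3: no outgoing edges from {compress,init}; recursion stops.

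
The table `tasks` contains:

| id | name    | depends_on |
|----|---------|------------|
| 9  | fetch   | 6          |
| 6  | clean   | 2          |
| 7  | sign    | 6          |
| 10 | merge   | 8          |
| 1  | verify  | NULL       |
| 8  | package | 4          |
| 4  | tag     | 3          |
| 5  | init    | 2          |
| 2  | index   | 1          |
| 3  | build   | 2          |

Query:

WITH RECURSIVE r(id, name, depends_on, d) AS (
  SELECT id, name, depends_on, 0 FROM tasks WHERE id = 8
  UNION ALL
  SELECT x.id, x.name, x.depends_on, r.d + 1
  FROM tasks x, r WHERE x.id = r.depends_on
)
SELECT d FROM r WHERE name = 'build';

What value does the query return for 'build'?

Base: id=8 (package), depends_on=4, d 0.
Iteration 1: join on id=4 -> tag (id 4, depends_on=3, d 1).
Iteration 2: join on id=3 -> build (id 3, depends_on=2, d 2).
Iteration 3: join on id=2 -> index (id 2, depends_on=1, d 3).
Iteration 4: join on id=1 -> verify (id 1, depends_on=NULL, d 4).
Iteration 5: depends_on is NULL; no match; recursion stops.

2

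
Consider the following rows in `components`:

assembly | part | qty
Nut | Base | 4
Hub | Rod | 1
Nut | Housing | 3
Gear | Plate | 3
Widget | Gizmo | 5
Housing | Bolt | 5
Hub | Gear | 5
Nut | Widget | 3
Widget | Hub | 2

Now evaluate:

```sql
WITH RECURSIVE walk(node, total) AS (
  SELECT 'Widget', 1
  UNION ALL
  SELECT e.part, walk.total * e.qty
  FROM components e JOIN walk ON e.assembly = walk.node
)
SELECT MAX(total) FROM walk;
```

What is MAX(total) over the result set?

30

Base: (Widget, total=1).
Iteration 1: components of {Widget} -> Gizmo = 1*5 = 5, Hub = 1*2 = 2.
Iteration 2: components of {Gizmo,Hub} -> Gear = 2*5 = 10, Rod = 2*1 = 2.
Iteration 3: components of {Gear,Rod} -> Plate = 10*3 = 30.
Iteration 4: no further components; recursion stops.
total values: 1, 2, 5, 10, 2, 30; the maximum is 30.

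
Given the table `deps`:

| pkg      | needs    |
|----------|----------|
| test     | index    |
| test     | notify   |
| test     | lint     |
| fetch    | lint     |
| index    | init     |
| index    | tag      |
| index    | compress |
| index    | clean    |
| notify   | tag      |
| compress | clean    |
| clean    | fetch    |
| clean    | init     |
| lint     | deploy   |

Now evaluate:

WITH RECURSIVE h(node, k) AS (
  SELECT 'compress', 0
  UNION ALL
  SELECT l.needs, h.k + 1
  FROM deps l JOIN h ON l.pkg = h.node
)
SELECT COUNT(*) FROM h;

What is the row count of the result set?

6

Base: (compress, k=0).
Iteration 1: edges from {compress} -> (clean, k=1).
Iteration 2: edges from {clean} -> (fetch, k=2), (init, k=2).
Iteration 3: edges from {fetch,init} -> (lint, k=3).
Iteration 4: edges from {lint} -> (deploy, k=4).
Iteration 5: no outgoing edges from {deploy}; recursion stops.
Total rows emitted: 6.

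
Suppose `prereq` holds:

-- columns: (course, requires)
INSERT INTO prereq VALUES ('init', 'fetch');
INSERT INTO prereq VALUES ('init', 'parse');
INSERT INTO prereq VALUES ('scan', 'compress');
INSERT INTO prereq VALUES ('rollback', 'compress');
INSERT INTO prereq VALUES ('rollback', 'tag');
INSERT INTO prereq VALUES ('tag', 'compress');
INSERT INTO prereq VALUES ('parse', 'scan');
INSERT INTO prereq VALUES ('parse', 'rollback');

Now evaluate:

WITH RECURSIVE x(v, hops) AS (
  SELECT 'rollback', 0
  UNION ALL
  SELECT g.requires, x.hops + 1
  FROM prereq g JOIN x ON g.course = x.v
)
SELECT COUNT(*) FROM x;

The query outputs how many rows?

Base: (rollback, hops=0).
Iteration 1: edges from {rollback} -> (compress, hops=1), (tag, hops=1).
Iteration 2: edges from {compress,tag} -> (compress, hops=2).
Iteration 3: no outgoing edges from {compress}; recursion stops.
Total rows emitted: 4.

4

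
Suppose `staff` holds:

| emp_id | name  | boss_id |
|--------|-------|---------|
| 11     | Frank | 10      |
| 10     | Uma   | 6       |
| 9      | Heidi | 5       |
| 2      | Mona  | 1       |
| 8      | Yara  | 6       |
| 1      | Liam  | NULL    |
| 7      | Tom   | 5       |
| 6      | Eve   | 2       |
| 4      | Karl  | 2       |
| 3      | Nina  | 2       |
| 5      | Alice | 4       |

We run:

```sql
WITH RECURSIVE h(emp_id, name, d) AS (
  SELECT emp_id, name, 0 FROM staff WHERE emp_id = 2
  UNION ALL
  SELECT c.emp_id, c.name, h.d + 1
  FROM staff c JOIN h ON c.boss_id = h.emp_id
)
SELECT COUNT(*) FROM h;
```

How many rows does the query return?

10

Base: emp_id=2 (Mona) at d 0.
Iteration 1: rows with boss_id in {2} -> Nina (id 3, d 1), Karl (id 4, d 1), Eve (id 6, d 1).
Iteration 2: rows with boss_id in {3,4,6} -> Alice (id 5, d 2), Yara (id 8, d 2), Uma (id 10, d 2).
Iteration 3: rows with boss_id in {5,8,10} -> Tom (id 7, d 3), Heidi (id 9, d 3), Frank (id 11, d 3).
Iteration 4: no rows with boss_id in {7,9,11}; recursion stops.
Total rows emitted: 10.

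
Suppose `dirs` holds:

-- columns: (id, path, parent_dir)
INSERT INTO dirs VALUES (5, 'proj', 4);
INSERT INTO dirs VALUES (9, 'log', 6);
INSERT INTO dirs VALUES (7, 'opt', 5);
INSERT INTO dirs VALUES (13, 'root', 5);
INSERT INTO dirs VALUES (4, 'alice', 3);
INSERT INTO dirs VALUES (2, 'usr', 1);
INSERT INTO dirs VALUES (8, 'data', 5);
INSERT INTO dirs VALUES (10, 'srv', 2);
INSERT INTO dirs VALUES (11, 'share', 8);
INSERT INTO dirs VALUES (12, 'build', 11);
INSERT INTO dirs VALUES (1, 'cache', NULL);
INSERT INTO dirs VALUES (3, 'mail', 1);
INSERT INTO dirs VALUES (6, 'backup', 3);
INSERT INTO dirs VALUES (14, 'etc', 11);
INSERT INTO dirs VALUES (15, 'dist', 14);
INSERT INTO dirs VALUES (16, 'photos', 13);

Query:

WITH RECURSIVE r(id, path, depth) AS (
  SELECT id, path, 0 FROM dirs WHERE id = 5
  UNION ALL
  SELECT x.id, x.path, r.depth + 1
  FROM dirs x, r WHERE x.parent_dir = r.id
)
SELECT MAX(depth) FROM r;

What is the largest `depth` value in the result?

4

Base: id=5 (proj) at depth 0.
Iteration 1: rows with parent_dir in {5} -> opt (id 7, depth 1), data (id 8, depth 1), root (id 13, depth 1).
Iteration 2: rows with parent_dir in {7,8,13} -> share (id 11, depth 2), photos (id 16, depth 2).
Iteration 3: rows with parent_dir in {11,16} -> build (id 12, depth 3), etc (id 14, depth 3).
Iteration 4: rows with parent_dir in {12,14} -> dist (id 15, depth 4).
Iteration 5: no rows with parent_dir in {15}; recursion stops.
depth values: 0, 1, 1, 1, 2, 2, 3, 3, 4; the maximum is 4.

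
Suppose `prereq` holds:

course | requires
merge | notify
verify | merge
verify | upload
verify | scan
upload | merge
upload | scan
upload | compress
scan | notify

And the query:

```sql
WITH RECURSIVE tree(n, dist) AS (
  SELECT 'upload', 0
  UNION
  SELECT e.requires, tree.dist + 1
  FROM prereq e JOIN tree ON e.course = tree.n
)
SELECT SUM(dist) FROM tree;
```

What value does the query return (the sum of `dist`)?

5

Base: (upload, dist=0).
Iteration 1: edges from {upload} -> (compress, dist=1), (merge, dist=1), (scan, dist=1).
Iteration 2: edges from {compress,merge,scan} -> (notify, dist=2). [UNION drops 1 duplicate row(s)]
Iteration 3: no outgoing edges from {notify}; recursion stops.
SUM(dist) = 0 + 1 + 1 + 1 + 2 = 5.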